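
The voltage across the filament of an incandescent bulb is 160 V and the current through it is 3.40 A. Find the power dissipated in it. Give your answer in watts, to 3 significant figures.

544 W

V and I are known directly — P = V I, no intermediate step needed.
P = 160 V × 3.400 A = 544.0 W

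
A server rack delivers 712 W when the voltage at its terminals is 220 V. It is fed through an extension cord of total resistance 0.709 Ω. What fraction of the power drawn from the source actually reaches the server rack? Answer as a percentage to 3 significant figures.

99.0 %

I = P / V = 712 / 220 = 3.236 A through the extension cord.
P_line = I² R_line = (3.236)² × 0.709 = 7.426 W
P_source = P_load + P_line = 712.0 + 7.426 = 719.4 W
η = P_load / P_source = 712.0 / 719.4 = 0.9897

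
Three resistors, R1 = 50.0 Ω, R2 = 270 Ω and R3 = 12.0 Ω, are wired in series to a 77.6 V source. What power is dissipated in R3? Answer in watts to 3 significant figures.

0.656 W

The current is common to all series resistors; compute it, then apply P = I²R for the target.
R_total = 50.0 + 270 + 12.0 = 332.0 Ω
I = V / R_total = 77.6 / 332.0 = 0.2337 A
P_R3 = I² × R3 = (0.2337)² × 12.0 = 0.6556 W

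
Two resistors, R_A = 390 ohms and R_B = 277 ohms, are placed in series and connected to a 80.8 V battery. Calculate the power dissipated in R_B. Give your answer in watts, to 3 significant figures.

4.06 W

Every series element carries the same I. Get I from the total resistance, then P = I² × R_B.
R_total = 390 + 277 = 667.0 Ω
I = V / R_total = 80.8 / 667.0 = 0.1211 A
P_R_B = I² × R_B = (0.1211)² × 277 = 4.065 W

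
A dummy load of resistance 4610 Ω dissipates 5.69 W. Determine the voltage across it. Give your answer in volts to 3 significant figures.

From P = V I = I²R = V²/R, with the two given quantities we get V = √(P R).
V = √(5.69 × 4610) = 162.0 V

162 V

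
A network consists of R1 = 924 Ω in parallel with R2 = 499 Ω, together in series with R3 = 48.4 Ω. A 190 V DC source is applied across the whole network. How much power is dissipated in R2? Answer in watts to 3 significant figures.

Collapse the R1‖R2 pair into one equivalent R_p; then R_p and R3 form a series string.
R_p = (924×499)/(924+499) = 324.0 Ω
R_total = R_p + 48.4 = 324.0 + 48.4 = 372.4 Ω
I = V / R_total = 190 / 372.4 = 0.5102 A
Voltage across the parallel pair: V_p = I × R_p = 0.5102 × 324.0 = 165.3 V
Use P = V²/R for R2 with V = V_p.
P_R2 = (165.3)² / 499 = 54.76 W

54.8 W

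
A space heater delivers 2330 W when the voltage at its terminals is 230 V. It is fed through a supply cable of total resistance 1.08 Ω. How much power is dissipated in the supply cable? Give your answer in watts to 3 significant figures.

111 W

Only the current and the line resistance are needed for the I²R loss.
I = P / V = 2330 / 230 = 10.13 A through the supply cable.
P_line = I² R_line = (10.13)² × 1.08 = 110.8 W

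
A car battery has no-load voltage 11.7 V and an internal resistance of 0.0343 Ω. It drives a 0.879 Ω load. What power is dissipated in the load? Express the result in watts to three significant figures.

Load and internal resistance form a series loop — compute the loop current, then the load power via I²R.
I = ε / (r + R) = 11.7 / (0.0343 + 0.879) = 12.81 A
P_load = I² R = (12.81)² × 0.879 = 144.3 W

144 W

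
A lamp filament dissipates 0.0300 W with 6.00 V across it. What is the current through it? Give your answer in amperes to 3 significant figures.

Inverting the appropriate power form: I = P / V.
I = 0.0300 / 6.00 = 0.005000 A

0.00500 A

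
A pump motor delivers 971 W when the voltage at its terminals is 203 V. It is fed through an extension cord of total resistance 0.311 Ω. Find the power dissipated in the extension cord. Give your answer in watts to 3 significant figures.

7.12 W

Only the current and the line resistance are needed for the I²R loss.
I = P / V = 971 / 203 = 4.783 A through the extension cord.
P_line = I² R_line = (4.783)² × 0.311 = 7.116 W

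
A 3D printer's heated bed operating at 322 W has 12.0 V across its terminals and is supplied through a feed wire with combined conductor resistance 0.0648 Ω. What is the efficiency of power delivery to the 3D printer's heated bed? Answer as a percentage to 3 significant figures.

I = P / V = 322 / 12.0 = 26.83 A through the feed wire.
P_line = I² R_line = (26.83)² × 0.0648 = 46.66 W
P_source = P_load + P_line = 322.0 + 46.66 = 368.7 W
η = P_load / P_source = 322.0 / 368.7 = 0.8734

87.3 %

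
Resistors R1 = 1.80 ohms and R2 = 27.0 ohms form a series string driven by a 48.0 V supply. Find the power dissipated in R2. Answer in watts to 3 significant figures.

In a series string the same current flows through every resistor — find that current, then P = I²R for the one we want.
R_total = 1.80 + 27.0 = 28.80 Ω
I = V / R_total = 48.0 / 28.80 = 1.667 A
P_R2 = I² × R2 = (1.667)² × 27.0 = 75.00 W

75.0 W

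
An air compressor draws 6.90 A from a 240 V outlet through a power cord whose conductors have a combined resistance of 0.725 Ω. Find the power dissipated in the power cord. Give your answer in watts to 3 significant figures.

34.5 W

Line loss is just I²R for the cable — we know both I and R_line directly.
The power cord carries the full 6.90 A.
P_line = I² R_line = (6.900)² × 0.725 = 34.52 W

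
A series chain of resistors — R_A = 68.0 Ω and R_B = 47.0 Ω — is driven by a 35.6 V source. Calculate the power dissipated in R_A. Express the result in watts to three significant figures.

6.52 W

In a series string the same current flows through every resistor — find that current, then P = I²R for the one we want.
R_total = 68.0 + 47.0 = 115.0 Ω
I = V / R_total = 35.6 / 115.0 = 0.3096 A
P_R_A = I² × R_A = (0.3096)² × 68.0 = 6.516 W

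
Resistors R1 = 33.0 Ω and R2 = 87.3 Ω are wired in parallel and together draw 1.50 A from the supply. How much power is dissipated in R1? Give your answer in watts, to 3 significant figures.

39.1 W

We need the common branch voltage; get it from I_total × R_eq, then P = V²/R for the branch.
1/R_eq = 1/33.0 + 1/87.3 ⇒ R_eq = 23.95 Ω
V = I_total × R_eq = 1.500 × 23.95 = 35.92 V
P_R1 = V² / R1 = (35.92)² / 33.0 = 39.10 W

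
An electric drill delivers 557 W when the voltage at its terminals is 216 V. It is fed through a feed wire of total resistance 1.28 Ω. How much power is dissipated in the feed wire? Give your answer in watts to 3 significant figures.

The feed wire and load are in series, so the same current flows in both; the loss is I²R_line.
I = P / V = 557 / 216 = 2.579 A through the feed wire.
P_line = I² R_line = (2.579)² × 1.28 = 8.512 W

8.51 W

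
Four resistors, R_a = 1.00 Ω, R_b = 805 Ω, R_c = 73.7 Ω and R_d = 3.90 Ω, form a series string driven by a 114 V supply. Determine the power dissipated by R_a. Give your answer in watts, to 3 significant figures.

Every series element carries the same I. Get I from the total resistance, then P = I² × R_a.
R_total = 1.00 + 805 + 73.7 + 3.90 = 883.6 Ω
I = V / R_total = 114 / 883.6 = 0.1290 A
P_R_a = I² × R_a = (0.1290)² × 1.00 = 0.01665 W

0.0166 W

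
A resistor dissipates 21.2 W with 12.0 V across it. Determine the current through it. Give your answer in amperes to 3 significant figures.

1.77 A

The two known quantities fix the third via I = P / V.
I = 21.2 / 12.0 = 1.767 A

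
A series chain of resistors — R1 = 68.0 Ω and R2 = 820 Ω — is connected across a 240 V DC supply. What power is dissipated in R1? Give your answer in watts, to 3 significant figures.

In a series string the same current flows through every resistor — find that current, then P = I²R for the one we want.
R_total = 68.0 + 820 = 888.0 Ω
I = V / R_total = 240 / 888.0 = 0.2703 A
P_R1 = I² × R1 = (0.2703)² × 68.0 = 4.967 W

4.97 W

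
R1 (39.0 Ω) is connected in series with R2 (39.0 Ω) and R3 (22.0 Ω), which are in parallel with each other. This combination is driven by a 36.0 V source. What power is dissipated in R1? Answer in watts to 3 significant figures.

17.9 W

First combine the parallel branches into one equivalent R_p, then R1 + R_p is a series pair.
R_p = (39.0×22.0)/(39.0+22.0) = 14.07 Ω
R_total = 39.0 + 14.07 = 53.07 Ω
I = V / R_total = 36.0 / 53.07 = 0.6784 A
R1 is in the main series path, so its power is I²R1.
P_R1 = (0.6784)² × 39.0 = 17.95 W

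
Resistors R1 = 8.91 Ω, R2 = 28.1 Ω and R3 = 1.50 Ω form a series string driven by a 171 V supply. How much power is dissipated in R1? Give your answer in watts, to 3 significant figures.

176 W

In a series string the same current flows through every resistor — find that current, then P = I²R for the one we want.
R_total = 8.91 + 28.1 + 1.50 = 38.51 Ω
I = V / R_total = 171 / 38.51 = 4.440 A
P_R1 = I² × R1 = (4.440)² × 8.91 = 175.7 W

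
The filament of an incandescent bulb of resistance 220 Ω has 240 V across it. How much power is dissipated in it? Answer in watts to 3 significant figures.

262 W

V and R are stated; P = V²/R avoids computing the current.
P = (240 V)² / 220 Ω = 261.8 W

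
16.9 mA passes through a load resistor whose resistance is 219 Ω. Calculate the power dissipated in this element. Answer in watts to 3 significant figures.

0.0625 W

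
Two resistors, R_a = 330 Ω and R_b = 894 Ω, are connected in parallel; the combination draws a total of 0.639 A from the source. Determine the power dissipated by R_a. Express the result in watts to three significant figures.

Only the total current is stated, so first find the parallel equivalent to get the voltage across the combination.
1/R_eq = 1/330 + 1/894 ⇒ R_eq = 241.0 Ω
V = I_total × R_eq = 0.6390 × 241.0 = 154.0 V
P_R_a = V² / R_a = (154.0)² / 330 = 71.88 W

71.9 W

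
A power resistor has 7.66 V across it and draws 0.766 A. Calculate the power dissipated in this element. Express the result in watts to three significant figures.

Since both terminal voltage and current are stated, P = V I gives the power in one step.
P = 7.66 V × 0.7660 A = 5.868 W

5.87 W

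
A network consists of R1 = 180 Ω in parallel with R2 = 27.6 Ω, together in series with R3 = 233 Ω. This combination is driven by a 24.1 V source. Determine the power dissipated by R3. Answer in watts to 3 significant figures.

First find R_p for the parallel pair, then treat R_p + R3 as a series loop.
R_p = (180×27.6)/(180+27.6) = 23.93 Ω
R_total = R_p + 233 = 23.93 + 233 = 256.9 Ω
I = V / R_total = 24.1 / 256.9 = 0.09380 A
All the supply current flows through R3; use P = I²R3.
P_R3 = (0.09380)² × 233 = 2.050 W

2.05 W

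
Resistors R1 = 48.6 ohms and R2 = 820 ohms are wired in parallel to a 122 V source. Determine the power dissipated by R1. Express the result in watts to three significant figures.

Parallel branches share the same voltage; P = V²/R gives the branch power in one step.
P_R1 = V² / R1 = (122)² / 48.6 Ω = 306.3 W

306 W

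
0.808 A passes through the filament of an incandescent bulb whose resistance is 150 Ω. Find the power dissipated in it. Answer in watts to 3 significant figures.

97.9 W

Current and resistance are given, so P = I²R is the direct form.
P = (0.8080 A)² × 150 Ω = 97.93 W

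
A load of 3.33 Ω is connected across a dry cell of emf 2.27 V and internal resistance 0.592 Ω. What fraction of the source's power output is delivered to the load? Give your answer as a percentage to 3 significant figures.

84.9 %

η = P_load/(P_load+P_int) = I²R/(I²R+I²r) = R/(R+r) — the I² cancels for series elements.
η = R / (R + r) = 3.33 / (3.33 + 0.592) = 0.8491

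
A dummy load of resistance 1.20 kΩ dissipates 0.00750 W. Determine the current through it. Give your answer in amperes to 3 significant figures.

Inverting the appropriate power form: I = √(P / R).
I = √(0.00750 / 1200) = 0.002500 A

0.00250 A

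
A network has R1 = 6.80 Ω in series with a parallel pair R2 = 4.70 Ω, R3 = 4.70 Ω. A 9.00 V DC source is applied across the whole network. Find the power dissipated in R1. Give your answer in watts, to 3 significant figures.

Reduce the parallel pair to R_p first; the network is then a simple series string.
R_p = (4.70×4.70)/(4.70+4.70) = 2.350 Ω
R_total = 6.80 + 2.350 = 9.150 Ω
I = V / R_total = 9.00 / 9.150 = 0.9836 A
R1 carries the full series current, so P = I²R.
P_R1 = (0.9836)² × 6.80 = 6.579 W

6.58 W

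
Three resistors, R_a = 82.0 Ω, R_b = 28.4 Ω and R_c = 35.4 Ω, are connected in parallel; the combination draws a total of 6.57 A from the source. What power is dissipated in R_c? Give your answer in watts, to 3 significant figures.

213 W

We need the common branch voltage; get it from I_total × R_eq, then P = V²/R for the branch.
1/R_eq = 1/82.0 + 1/28.4 + 1/35.4 ⇒ R_eq = 13.22 Ω
V = I_total × R_eq = 6.570 × 13.22 = 86.84 V
P_R_c = V² / R_c = (86.84)² / 35.4 = 213.0 W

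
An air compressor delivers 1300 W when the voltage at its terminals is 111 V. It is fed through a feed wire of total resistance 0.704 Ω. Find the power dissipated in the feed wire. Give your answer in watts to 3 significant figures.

The feed wire is a series resistance carrying the load current; its dissipation is I²R_line.
I = P / V = 1300 / 111 = 11.71 A through the feed wire.
P_line = I² R_line = (11.71)² × 0.704 = 96.56 W

96.6 W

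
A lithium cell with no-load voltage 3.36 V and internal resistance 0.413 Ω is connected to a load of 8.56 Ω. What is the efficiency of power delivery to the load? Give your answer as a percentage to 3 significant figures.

95.4 %

The source delivers εI, of which I²R reaches the load and I²r is lost; since I is common, η = R/(R+r).
η = R / (R + r) = 8.56 / (8.56 + 0.413) = 0.9540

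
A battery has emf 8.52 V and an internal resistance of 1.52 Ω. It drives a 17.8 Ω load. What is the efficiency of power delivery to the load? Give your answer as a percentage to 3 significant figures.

92.1 %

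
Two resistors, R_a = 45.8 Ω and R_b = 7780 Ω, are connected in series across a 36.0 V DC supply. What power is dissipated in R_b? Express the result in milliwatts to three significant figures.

165 mW

Since the resistors are in series they all carry the loop current I = V/R_total; the power in any one is I²R.
R_total = 45.8 + 7780 = 7826 Ω
I = V / R_total = 36.0 / 7826 = 0.004600 A
P_R_b = I² × R_b = (0.004600)² × 7780 = 0.1646 W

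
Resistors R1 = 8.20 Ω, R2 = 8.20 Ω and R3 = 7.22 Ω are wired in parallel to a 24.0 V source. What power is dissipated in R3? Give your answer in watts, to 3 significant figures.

R3 sits directly across the source, so P = V²/R with V = 24.0 V.
P_R3 = V² / R3 = (24.0)² / 7.22 Ω = 79.78 W

79.8 W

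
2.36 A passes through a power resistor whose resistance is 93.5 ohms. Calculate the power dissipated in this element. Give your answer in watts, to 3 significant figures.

521 W

The current through and the resistance of the element are both given; use P = I²R.
P = (2.360 A)² × 93.5 Ω = 520.8 W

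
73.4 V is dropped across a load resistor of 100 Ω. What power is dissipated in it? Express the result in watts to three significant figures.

53.9 W

We know the drop across the element and its resistance — P = V²/R, one step.
P = (73.4 V)² / 100 Ω = 53.88 W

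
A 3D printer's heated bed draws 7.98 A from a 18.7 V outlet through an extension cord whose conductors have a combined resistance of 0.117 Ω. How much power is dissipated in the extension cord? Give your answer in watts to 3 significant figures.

The extension cord is a series resistance carrying the load current; its dissipation is I²R_line.
The extension cord carries the full 7.98 A.
P_line = I² R_line = (7.980)² × 0.117 = 7.451 W

7.45 W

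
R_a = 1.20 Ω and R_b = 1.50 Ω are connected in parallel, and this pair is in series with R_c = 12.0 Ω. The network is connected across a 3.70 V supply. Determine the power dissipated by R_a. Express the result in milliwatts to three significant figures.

First find R_p for the parallel pair, then treat R_p + R_c as a series loop.
R_p = (1.20×1.50)/(1.20+1.50) = 0.6667 Ω
R_total = R_p + 12.0 = 0.6667 + 12.0 = 12.67 Ω
I = V / R_total = 3.70 / 12.67 = 0.2921 A
Voltage across the parallel pair: V_p = I × R_p = 0.2921 × 0.6667 = 0.1947 V
R_a has V_p across it, so P = V_p²/R_a.
P_R_a = (0.1947)² / 1.20 = 0.03160 W

31.6 mW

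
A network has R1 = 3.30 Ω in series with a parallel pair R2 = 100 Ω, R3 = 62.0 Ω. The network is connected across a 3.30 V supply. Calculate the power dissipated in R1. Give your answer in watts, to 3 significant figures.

0.0208 W

Collapse R2‖R3 to a single equivalent, reducing the network to two series elements.
R_p = (100×62.0)/(100+62.0) = 38.27 Ω
R_total = 3.30 + 38.27 = 41.57 Ω
I = V / R_total = 3.30 / 41.57 = 0.07938 A
R1 is in the main series path, so its power is I²R1.
P_R1 = (0.07938)² × 3.30 = 0.02079 W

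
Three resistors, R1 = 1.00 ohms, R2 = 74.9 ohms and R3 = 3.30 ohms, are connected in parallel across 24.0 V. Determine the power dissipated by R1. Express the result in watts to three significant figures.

576 W

Parallel branches share the same voltage; P = V²/R gives the branch power in one step.
P_R1 = V² / R1 = (24.0)² / 1.00 Ω = 576.0 W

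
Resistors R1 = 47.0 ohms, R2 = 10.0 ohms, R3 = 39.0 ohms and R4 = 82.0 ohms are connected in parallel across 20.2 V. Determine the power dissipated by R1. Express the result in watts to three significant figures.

8.68 W

Each parallel branch sees the full supply voltage, so P = V²/R applies directly to the target branch.
P_R1 = V² / R1 = (20.2)² / 47.0 Ω = 8.682 W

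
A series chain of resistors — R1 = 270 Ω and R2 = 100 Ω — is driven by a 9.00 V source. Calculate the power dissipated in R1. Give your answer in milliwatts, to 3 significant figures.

Since the resistors are in series they all carry the loop current I = V/R_total; the power in any one is I²R.
R_total = 270 + 100 = 370.0 Ω
I = V / R_total = 9.00 / 370.0 = 0.02432 A
P_R1 = I² × R1 = (0.02432)² × 270 = 0.1598 W

160 mW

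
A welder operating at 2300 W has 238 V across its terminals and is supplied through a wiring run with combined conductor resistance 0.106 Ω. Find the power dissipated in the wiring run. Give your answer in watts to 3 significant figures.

Line loss is just I²R for the cable — we know both I and R_line directly.
I = P / V = 2300 / 238 = 9.664 A through the wiring run.
P_line = I² R_line = (9.664)² × 0.106 = 9.899 W

9.90 W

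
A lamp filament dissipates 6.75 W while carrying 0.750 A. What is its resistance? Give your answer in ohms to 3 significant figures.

From P = V I = I²R = V²/R, with the two given quantities we get R = P / I².
R = 6.75 / (0.7500)² = 12.00 Ω

12.0 Ω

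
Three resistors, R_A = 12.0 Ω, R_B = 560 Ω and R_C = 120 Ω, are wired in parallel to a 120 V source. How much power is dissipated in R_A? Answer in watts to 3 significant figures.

1200 W

Parallel branches share the same voltage; P = V²/R gives the branch power in one step.
P_R_A = V² / R_A = (120)² / 12.0 Ω = 1200 W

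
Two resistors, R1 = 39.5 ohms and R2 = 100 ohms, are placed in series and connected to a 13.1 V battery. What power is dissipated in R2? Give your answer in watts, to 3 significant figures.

0.882 W

Every series element carries the same I. Get I from the total resistance, then P = I² × R2.
R_total = 39.5 + 100 = 139.5 Ω
I = V / R_total = 13.1 / 139.5 = 0.09391 A
P_R2 = I² × R2 = (0.09391)² × 100 = 0.8818 W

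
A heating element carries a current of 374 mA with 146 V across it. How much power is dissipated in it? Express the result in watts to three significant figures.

Both the voltage across and the current through the element are known, so P = V I applies directly.
P = 146 V × 0.3740 A = 54.60 W

54.6 W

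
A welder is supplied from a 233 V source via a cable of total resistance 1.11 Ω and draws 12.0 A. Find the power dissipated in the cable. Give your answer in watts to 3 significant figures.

Line loss is just I²R for the cable — we know both I and R_line directly.
The cable carries the full 12.0 A.
P_line = I² R_line = (12.00)² × 1.11 = 159.8 W

160 W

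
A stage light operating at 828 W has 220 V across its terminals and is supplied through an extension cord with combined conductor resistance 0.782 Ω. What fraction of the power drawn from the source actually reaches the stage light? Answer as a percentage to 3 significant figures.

I = P / V = 828 / 220 = 3.764 A through the extension cord.
P_line = I² R_line = (3.764)² × 0.782 = 11.08 W
P_source = P_load + P_line = 828.0 + 11.08 = 839.1 W
η = P_load / P_source = 828.0 / 839.1 = 0.9868

98.7 %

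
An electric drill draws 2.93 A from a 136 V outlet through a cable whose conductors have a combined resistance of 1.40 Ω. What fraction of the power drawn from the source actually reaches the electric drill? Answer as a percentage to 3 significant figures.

The cable carries the full 2.93 A.
P_line = I² R_line = (2.930)² × 1.40 = 12.02 W
P_source = V I = 136 × 2.930 = 398.5 W; P_load = 386.5 W
η = P_load / P_source = 386.5 / 398.5 = 0.9698

97.0 %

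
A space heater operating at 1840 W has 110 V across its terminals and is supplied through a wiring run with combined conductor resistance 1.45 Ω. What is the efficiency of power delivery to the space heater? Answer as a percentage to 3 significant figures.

81.9 %

I = P / V = 1840 / 110 = 16.73 A through the wiring run.
P_line = I² R_line = (16.73)² × 1.45 = 405.7 W
P_source = P_load + P_line = 1840 + 405.7 = 2246 W
η = P_load / P_source = 1840 / 2246 = 0.8193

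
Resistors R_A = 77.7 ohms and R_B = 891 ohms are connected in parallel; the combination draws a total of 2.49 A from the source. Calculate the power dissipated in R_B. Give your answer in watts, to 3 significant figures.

35.5 W

Only the total current is stated, so first find the parallel equivalent to get the voltage across the combination.
1/R_eq = 1/77.7 + 1/891 ⇒ R_eq = 71.47 Ω
V = I_total × R_eq = 2.490 × 71.47 = 178.0 V
P_R_B = V² / R_B = (178.0)² / 891 = 35.54 W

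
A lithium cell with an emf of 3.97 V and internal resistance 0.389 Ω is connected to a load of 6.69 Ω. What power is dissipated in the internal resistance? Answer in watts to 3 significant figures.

The source's internal resistance is just another series element carrying I; its dissipation is I²r.
I = ε / (r + R) = 3.97 / (0.389 + 6.69) = 0.5608 A
P_int = I² r = (0.5608)² × 0.389 = 0.1223 W

0.122 W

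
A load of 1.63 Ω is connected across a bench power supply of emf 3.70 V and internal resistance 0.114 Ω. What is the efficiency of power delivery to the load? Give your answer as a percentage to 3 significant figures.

Efficiency is P_load / P_total. With a series r and R sharing the same I, P = I²R for each, so η = R/(R+r).
η = R / (R + r) = 1.63 / (1.63 + 0.114) = 0.9346

93.5 %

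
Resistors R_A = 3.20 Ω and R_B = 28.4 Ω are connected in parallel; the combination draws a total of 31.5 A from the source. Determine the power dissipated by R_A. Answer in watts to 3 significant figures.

2560 W

The branches share the same voltage, but only the total current is given — find V from the equivalent resistance first.
1/R_eq = 1/3.20 + 1/28.4 ⇒ R_eq = 2.876 Ω
V = I_total × R_eq = 31.50 × 2.876 = 90.59 V
P_R_A = V² / R_A = (90.59)² / 3.20 = 2565 W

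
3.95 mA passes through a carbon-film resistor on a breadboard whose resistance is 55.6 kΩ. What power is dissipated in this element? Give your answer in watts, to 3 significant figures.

0.867 W

Current and resistance are given, so P = I²R is the direct form.
P = (0.003950 A)² × 55600 Ω = 0.8675 W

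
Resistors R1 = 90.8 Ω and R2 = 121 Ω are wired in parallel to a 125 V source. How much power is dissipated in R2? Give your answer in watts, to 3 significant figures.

129 W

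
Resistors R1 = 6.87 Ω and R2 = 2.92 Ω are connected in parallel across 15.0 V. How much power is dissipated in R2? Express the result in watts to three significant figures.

77.1 W

Parallel branches share the same voltage; P = V²/R gives the branch power in one step.
P_R2 = V² / R2 = (15.0)² / 2.92 Ω = 77.05 W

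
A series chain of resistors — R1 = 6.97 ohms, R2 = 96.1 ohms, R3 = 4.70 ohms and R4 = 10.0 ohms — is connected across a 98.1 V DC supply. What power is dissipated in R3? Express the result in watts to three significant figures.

Every series element carries the same I. Get I from the total resistance, then P = I² × R3.
R_total = 6.97 + 96.1 + 4.70 + 10.0 = 117.8 Ω
I = V / R_total = 98.1 / 117.8 = 0.8330 A
P_R3 = I² × R3 = (0.8330)² × 4.70 = 3.261 W

3.26 W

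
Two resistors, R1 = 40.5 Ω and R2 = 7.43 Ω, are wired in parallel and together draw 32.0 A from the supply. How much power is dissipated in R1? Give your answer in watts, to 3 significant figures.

Only the total current is stated, so first find the parallel equivalent to get the voltage across the combination.
1/R_eq = 1/40.5 + 1/7.43 ⇒ R_eq = 6.278 Ω
V = I_total × R_eq = 32.00 × 6.278 = 200.9 V
P_R1 = V² / R1 = (200.9)² / 40.5 = 996.6 W

997 W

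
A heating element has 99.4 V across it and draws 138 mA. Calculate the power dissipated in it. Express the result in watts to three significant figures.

With V and I both given, power follows immediately from P = V I.
P = 99.4 V × 0.1380 A = 13.72 W

13.7 W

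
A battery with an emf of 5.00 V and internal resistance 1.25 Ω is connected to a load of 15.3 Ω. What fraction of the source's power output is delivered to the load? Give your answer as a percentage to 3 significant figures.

92.4 %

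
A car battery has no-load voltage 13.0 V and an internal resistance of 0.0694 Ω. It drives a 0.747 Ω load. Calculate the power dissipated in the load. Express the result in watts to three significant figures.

Load and internal resistance form a series loop — compute the loop current, then the load power via I²R.
I = ε / (r + R) = 13.0 / (0.0694 + 0.747) = 15.92 A
P_load = I² R = (15.92)² × 0.747 = 189.4 W

189 W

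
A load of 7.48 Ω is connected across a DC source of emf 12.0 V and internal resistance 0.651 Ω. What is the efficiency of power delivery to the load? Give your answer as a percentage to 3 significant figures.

92.0 %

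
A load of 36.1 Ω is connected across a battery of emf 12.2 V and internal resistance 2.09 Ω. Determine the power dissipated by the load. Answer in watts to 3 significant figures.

3.68 W

The internal resistance and the load are in series, so the same I flows through both; get I from ε/(r+R), then I²R for the load.
I = ε / (r + R) = 12.2 / (2.09 + 36.1) = 0.3195 A
P_load = I² R = (0.3195)² × 36.1 = 3.684 W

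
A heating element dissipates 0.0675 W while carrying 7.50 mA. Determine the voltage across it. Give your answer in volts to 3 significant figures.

The two known quantities fix the third via V = P / I.
V = 0.0675 / 0.007500 = 9.000 V

9.00 V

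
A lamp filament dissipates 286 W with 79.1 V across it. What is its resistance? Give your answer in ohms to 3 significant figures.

Rearranging the power relation for the two known quantities gives R = V² / P.
R = (79.1)² / 286 = 21.88 Ω

21.9 Ω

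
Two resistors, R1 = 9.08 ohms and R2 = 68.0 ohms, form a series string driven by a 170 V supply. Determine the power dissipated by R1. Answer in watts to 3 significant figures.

Every series element carries the same I. Get I from the total resistance, then P = I² × R1.
R_total = 9.08 + 68.0 = 77.08 Ω
I = V / R_total = 170 / 77.08 = 2.206 A
P_R1 = I² × R1 = (2.206)² × 9.08 = 44.17 W

44.2 W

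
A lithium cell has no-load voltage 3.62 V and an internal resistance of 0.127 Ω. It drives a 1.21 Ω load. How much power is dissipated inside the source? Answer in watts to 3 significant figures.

0.931 W

The source's internal resistance is just another series element carrying I; its dissipation is I²r.
I = ε / (r + R) = 3.62 / (0.127 + 1.21) = 2.708 A
P_int = I² r = (2.708)² × 0.127 = 0.9310 W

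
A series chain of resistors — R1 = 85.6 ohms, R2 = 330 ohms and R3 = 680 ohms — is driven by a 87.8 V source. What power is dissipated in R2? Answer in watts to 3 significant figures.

Series elements share the same current, so find I first, then use P = I²R.
R_total = 85.6 + 330 + 680 = 1096 Ω
I = V / R_total = 87.8 / 1096 = 0.08014 A
P_R2 = I² × R2 = (0.08014)² × 330 = 2.119 W

2.12 W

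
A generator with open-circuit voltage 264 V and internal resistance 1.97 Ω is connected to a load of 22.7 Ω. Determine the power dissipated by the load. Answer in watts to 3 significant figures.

2600 W

With r and R in series, I = ε/(r+R); the load dissipates I²R.
I = ε / (r + R) = 264 / (1.97 + 22.7) = 10.70 A
P_load = I² R = (10.70)² × 22.7 = 2600 W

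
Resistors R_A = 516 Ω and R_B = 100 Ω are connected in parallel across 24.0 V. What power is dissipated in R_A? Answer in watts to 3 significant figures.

1.12 W

Parallel branches share the same voltage; P = V²/R gives the branch power in one step.
P_R_A = V² / R_A = (24.0)² / 516 Ω = 1.116 W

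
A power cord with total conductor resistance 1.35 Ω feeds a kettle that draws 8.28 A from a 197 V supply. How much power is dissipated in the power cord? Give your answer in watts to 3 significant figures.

92.6 W

The power cord and load are in series, so the same current flows in both; the loss is I²R_line.
The power cord carries the full 8.28 A.
P_line = I² R_line = (8.280)² × 1.35 = 92.55 W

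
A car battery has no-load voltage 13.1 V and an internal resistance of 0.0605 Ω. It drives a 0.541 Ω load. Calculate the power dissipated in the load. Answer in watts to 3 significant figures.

257 W

Find the circuit current first, then P = I²R for the load (series elements share I).
I = ε / (r + R) = 13.1 / (0.0605 + 0.541) = 21.78 A
P_load = I² R = (21.78)² × 0.541 = 256.6 W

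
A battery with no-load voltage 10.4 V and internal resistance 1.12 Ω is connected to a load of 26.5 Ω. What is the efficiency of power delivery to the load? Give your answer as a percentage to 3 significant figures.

95.9 %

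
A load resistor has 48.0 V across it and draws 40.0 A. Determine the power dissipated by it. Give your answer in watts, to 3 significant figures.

1920 W

With V and I both given, power follows immediately from P = V I.
P = 48.0 V × 40.00 A = 1920 W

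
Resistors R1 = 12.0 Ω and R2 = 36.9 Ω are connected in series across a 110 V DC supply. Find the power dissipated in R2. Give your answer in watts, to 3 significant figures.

In a series string the same current flows through every resistor — find that current, then P = I²R for the one we want.
R_total = 12.0 + 36.9 = 48.90 Ω
I = V / R_total = 110 / 48.90 = 2.249 A
P_R2 = I² × R2 = (2.249)² × 36.9 = 186.7 W

187 W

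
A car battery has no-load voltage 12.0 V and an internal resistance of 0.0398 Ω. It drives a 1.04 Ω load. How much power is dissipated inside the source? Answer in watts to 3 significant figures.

4.92 W

The internal resistance carries the same current as the load; P_int = I²r.
I = ε / (r + R) = 12.0 / (0.0398 + 1.04) = 11.11 A
P_int = I² r = (11.11)² × 0.0398 = 4.915 W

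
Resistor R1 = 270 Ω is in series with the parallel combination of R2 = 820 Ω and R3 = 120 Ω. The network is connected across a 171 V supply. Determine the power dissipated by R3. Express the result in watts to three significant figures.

Replace R2 and R3 with their parallel equivalent so the circuit becomes R1 in series with R_p.
R_p = (820×120)/(820+120) = 104.7 Ω
R_total = 270 + 104.7 = 374.7 Ω
I = V / R_total = 171 / 374.7 = 0.4564 A
Voltage across the parallel pair: V_p = I × R_p = 0.4564 × 104.7 = 47.78 V
R3 sees V_p directly, so P = V_p² / R3.
P_R3 = (47.78)² / 120 = 19.02 W

19.0 W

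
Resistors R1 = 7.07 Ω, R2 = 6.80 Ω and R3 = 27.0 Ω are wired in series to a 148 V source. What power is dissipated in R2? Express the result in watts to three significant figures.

In a series string the same current flows through every resistor — find that current, then P = I²R for the one we want.
R_total = 7.07 + 6.80 + 27.0 = 40.87 Ω
I = V / R_total = 148 / 40.87 = 3.621 A
P_R2 = I² × R2 = (3.621)² × 6.80 = 89.17 W

89.2 W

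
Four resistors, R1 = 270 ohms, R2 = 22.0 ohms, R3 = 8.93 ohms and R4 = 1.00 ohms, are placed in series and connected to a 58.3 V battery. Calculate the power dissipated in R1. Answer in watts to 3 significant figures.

In a series string the same current flows through every resistor — find that current, then P = I²R for the one we want.
R_total = 270 + 22.0 + 8.93 + 1.00 = 301.9 Ω
I = V / R_total = 58.3 / 301.9 = 0.1931 A
P_R1 = I² × R1 = (0.1931)² × 270 = 10.07 W

10.1 W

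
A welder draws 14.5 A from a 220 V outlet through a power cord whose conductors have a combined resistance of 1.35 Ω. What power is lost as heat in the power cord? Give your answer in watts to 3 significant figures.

284 W

Line loss is just I²R for the cable — we know both I and R_line directly.
The power cord carries the full 14.5 A.
P_line = I² R_line = (14.50)² × 1.35 = 283.8 W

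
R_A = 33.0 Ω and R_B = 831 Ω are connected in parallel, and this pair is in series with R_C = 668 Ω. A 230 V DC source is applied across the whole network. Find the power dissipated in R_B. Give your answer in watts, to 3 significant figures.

0.131 W

Collapse the R_A‖R_B pair into one equivalent R_p; then R_p and R_C form a series string.
R_p = (33.0×831)/(33.0+831) = 31.74 Ω
R_total = R_p + 668 = 31.74 + 668 = 699.7 Ω
I = V / R_total = 230 / 699.7 = 0.3287 A
Voltage across the parallel pair: V_p = I × R_p = 0.3287 × 31.74 = 10.43 V
R_B sits across V_p; its power is V_p²/R.
P_R_B = (10.43)² / 831 = 0.1310 W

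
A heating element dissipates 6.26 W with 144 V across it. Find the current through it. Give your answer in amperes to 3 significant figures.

0.0435 A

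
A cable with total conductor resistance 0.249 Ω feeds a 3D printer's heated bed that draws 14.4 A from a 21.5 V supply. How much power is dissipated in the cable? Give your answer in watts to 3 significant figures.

Line loss is just I²R for the cable — we know both I and R_line directly.
The cable carries the full 14.4 A.
P_line = I² R_line = (14.40)² × 0.249 = 51.63 W

51.6 W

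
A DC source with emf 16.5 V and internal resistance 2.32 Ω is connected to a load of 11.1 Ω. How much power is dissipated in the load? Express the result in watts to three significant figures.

The internal resistance and the load are in series, so the same I flows through both; get I from ε/(r+R), then I²R for the load.
I = ε / (r + R) = 16.5 / (2.32 + 11.1) = 1.230 A
P_load = I² R = (1.230)² × 11.1 = 16.78 W

16.8 W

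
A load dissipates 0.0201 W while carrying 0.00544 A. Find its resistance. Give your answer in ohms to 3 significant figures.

Rearranging the power relation for the two known quantities gives R = P / I².
R = 0.0201 / (0.005440)² = 679.2 Ω

679 Ω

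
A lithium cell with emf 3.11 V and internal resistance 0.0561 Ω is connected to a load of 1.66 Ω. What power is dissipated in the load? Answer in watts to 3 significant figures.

5.45 W

With r and R in series, I = ε/(r+R); the load dissipates I²R.
I = ε / (r + R) = 3.11 / (0.0561 + 1.66) = 1.812 A
P_load = I² R = (1.812)² × 1.66 = 5.452 W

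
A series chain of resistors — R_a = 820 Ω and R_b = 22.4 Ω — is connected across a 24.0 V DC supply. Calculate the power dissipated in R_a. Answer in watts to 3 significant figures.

Series elements share the same current, so find I first, then use P = I²R.
R_total = 820 + 22.4 = 842.4 Ω
I = V / R_total = 24.0 / 842.4 = 0.02849 A
P_R_a = I² × R_a = (0.02849)² × 820 = 0.6656 W

0.666 W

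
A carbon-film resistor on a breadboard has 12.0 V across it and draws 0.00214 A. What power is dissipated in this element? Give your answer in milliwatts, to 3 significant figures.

With V and I both given, power follows immediately from P = V I.
P = 12.0 V × 0.002140 A = 0.02568 W

25.7 mW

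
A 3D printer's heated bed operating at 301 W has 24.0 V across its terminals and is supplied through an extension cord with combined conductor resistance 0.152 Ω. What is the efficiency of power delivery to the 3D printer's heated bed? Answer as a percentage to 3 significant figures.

92.6 %

I = P / V = 301 / 24.0 = 12.54 A through the extension cord.
P_line = I² R_line = (12.54)² × 0.152 = 23.91 W
P_source = P_load + P_line = 301.0 + 23.91 = 324.9 W
η = P_load / P_source = 301.0 / 324.9 = 0.9264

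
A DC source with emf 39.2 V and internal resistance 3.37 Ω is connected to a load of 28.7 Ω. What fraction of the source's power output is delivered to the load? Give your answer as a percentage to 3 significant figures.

89.5 %

Both r and R carry the same current, so the power split is just the resistance split: η = R/(R+r).
η = R / (R + r) = 28.7 / (28.7 + 3.37) = 0.8949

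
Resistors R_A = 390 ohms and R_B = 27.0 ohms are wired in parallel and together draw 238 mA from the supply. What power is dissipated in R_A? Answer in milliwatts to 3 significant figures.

The branches share the same voltage, but only the total current is given — find V from the equivalent resistance first.
1/R_eq = 1/390 + 1/27.0 ⇒ R_eq = 25.25 Ω
V = I_total × R_eq = 0.2380 × 25.25 = 6.010 V
P_R_A = V² / R_A = (6.010)² / 390 = 0.09261 W

92.6 mW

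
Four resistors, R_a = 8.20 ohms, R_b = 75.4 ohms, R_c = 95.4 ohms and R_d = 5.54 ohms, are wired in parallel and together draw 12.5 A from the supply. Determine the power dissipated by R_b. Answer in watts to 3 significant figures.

We need the common branch voltage; get it from I_total × R_eq, then P = V²/R for the branch.
1/R_eq = 1/8.20 + 1/75.4 + 1/95.4 + 1/5.54 ⇒ R_eq = 3.066 Ω
V = I_total × R_eq = 12.50 × 3.066 = 38.32 V
P_R_b = V² / R_b = (38.32)² / 75.4 = 19.47 W

19.5 W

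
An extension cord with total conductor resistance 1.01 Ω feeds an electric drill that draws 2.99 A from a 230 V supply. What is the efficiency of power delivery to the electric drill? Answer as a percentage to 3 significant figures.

98.7 %

The extension cord carries the full 2.99 A.
P_line = I² R_line = (2.990)² × 1.01 = 9.030 W
P_source = V I = 230 × 2.990 = 687.7 W; P_load = 678.7 W
η = P_load / P_source = 678.7 / 687.7 = 0.9869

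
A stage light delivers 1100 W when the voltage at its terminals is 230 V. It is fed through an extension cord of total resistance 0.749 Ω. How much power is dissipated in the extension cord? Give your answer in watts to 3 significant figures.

The extension cord and load are in series, so the same current flows in both; the loss is I²R_line.
I = P / V = 1100 / 230 = 4.783 A through the extension cord.
P_line = I² R_line = (4.783)² × 0.749 = 17.13 W

17.1 W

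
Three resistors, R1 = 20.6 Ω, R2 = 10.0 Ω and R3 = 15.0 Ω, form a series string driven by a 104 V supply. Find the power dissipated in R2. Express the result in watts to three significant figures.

52.0 W

Series elements share the same current, so find I first, then use P = I²R.
R_total = 20.6 + 10.0 + 15.0 = 45.60 Ω
I = V / R_total = 104 / 45.60 = 2.281 A
P_R2 = I² × R2 = (2.281)² × 10.0 = 52.02 W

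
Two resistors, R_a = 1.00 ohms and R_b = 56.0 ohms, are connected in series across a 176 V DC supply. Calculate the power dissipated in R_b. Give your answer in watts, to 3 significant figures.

In a series string the same current flows through every resistor — find that current, then P = I²R for the one we want.
R_total = 1.00 + 56.0 = 57.00 Ω
I = V / R_total = 176 / 57.00 = 3.088 A
P_R_b = I² × R_b = (3.088)² × 56.0 = 533.9 W

534 W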